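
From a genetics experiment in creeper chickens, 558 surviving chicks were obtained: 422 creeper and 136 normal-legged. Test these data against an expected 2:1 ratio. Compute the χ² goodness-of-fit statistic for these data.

20.161

Under the 2:1 hypothesis (Σ ratio = 3, N = 558):
  creeper: 558 × 2/3 = 372
  normal-legged: 558 × 1/3 = 186
χ² = Σ (O − E)² / E
  creeper: (422 − 372)² / 372 = 6.7204
  normal-legged: (136 − 186)² / 186 = 13.4409
χ² = 6.7204 + 13.4409 = 20.1613 ≈ 20.161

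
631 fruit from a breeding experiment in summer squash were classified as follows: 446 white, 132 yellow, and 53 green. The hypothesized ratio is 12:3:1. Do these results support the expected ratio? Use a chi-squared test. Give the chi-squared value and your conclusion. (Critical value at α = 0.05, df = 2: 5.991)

Total ratio parts = 16. Expected numbers out of 631:
  white: 631 × 12/16 = 473.25
  yellow: 631 × 3/16 = 118.3125
  green: 631 × 1/16 = 39.4375
χ² = Σ (O − E)² / E
  white: (446 − 473.25)² / 473.25 = 1.5691
  yellow: (132 − 118.3125)² / 118.3125 = 1.5835
  green: (53 − 39.4375)² / 39.4375 = 4.6641
χ² = 1.5691 + 1.5835 + 4.6641 = 7.8167 ≈ 7.817
Degrees of freedom = 3 − 1 = 2; critical value at α = 0.05 is 5.991.
Since 7.817 > 5.991, we reject the null hypothesis — the data do not fit the 12:3:1 ratio.

7.817; not consistent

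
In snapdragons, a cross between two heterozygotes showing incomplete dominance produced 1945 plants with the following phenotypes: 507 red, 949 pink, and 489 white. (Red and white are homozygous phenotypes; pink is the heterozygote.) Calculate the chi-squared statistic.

1.469

With incomplete dominance, a heterozygote × heterozygote cross gives a 1:2:1 phenotypic ratio.
Under the 1:2:1 hypothesis (Σ ratio = 4, N = 1945):
  red: 1945 × 1/4 = 486.25
  pink: 1945 × 2/4 = 972.5
  white: 1945 × 1/4 = 486.25
χ² = Σ (O − E)² / E
  red: (507 − 486.25)² / 486.25 = 0.8855
  pink: (949 − 972.5)² / 972.5 = 0.5679
  white: (489 − 486.25)² / 486.25 = 0.0156
χ² = 0.8855 + 0.5679 + 0.0156 = 1.469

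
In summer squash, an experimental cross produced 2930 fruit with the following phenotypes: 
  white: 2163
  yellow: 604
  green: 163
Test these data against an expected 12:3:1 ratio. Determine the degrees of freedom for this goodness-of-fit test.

A goodness-of-fit test with 3 phenotype classes has df = 3 − 1 = 2.

2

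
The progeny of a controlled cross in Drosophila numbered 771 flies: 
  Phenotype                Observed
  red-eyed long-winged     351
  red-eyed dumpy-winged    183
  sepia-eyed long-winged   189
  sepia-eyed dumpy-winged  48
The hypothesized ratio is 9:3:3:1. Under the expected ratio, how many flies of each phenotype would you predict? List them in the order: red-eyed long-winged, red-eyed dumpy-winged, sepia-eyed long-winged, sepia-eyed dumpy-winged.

The 9:3:3:1 ratio has 16 parts, so with N = 771 the expected counts are:
  red-eyed long-winged: 771 × 9/16 = 433.6875
  red-eyed dumpy-winged: 771 × 3/16 = 144.5625
  sepia-eyed long-winged: 771 × 3/16 = 144.5625
  sepia-eyed dumpy-winged: 771 × 1/16 = 48.1875

433.6875, 144.5625, 144.5625, 48.1875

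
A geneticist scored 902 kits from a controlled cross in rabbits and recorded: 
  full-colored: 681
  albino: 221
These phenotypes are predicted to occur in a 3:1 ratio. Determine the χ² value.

0.120

Total ratio parts = 4. Expected numbers out of 902:
  full-colored: 902 × 3/4 = 676.5
  albino: 902 × 1/4 = 225.5
χ² = Σ (O − E)² / E
  full-colored: (681 − 676.5)² / 676.5 = 0.0299
  albino: (221 − 225.5)² / 225.5 = 0.0898
χ² = 0.0299 + 0.0898 = 0.1197 ≈ 0.120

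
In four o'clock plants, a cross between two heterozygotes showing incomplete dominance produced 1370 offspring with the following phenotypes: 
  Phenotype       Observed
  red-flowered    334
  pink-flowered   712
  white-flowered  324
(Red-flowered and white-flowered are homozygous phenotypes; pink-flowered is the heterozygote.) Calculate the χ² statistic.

With incomplete dominance, a heterozygote × heterozygote cross gives a 1:2:1 phenotypic ratio.
The 1:2:1 ratio has 4 parts, so with N = 1370 the expected counts are:
  red-flowered: 1370 × 1/4 = 342.5
  pink-flowered: 1370 × 2/4 = 685
  white-flowered: 1370 × 1/4 = 342.5
χ² = Σ (O − E)² / E
  red-flowered: (334 − 342.5)² / 342.5 = 0.2109
  pink-flowered: (712 − 685)² / 685 = 1.0642
  white-flowered: (324 − 342.5)² / 342.5 = 0.9993
χ² = 0.2109 + 1.0642 + 0.9993 = 2.2744 ≈ 2.274

2.274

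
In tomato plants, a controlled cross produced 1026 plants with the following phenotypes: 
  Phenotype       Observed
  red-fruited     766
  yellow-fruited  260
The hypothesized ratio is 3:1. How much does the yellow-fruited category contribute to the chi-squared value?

Under the 3:1 hypothesis (Σ ratio = 4, N = 1026):
  red-fruited: 1026 × 3/4 = 769.5
  yellow-fruited: 1026 × 1/4 = 256.5
Contribution of yellow-fruited: (260 − 256.5)² / 256.5 = 0.0478

0.048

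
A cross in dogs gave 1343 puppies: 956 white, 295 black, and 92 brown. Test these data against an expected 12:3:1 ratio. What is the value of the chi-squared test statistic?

10.789

Total ratio parts = 16. Expected numbers out of 1343:
  white: 1343 × 12/16 = 1007.25
  black: 1343 × 3/16 = 251.8125
  brown: 1343 × 1/16 = 83.9375
χ² = Σ (O − E)² / E
  white: (956 − 1007.25)² / 1007.25 = 2.6077
  black: (295 − 251.8125)² / 251.8125 = 7.4069
  brown: (92 − 83.9375)² / 83.9375 = 0.7744
χ² = 2.6077 + 7.4069 + 0.7744 = 10.789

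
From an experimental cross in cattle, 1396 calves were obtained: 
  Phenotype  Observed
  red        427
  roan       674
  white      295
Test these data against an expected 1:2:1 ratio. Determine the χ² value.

26.613

The 1:2:1 ratio has 4 parts, so with N = 1396 the expected counts are:
  red: 1396 × 1/4 = 349
  roan: 1396 × 2/4 = 698
  white: 1396 × 1/4 = 349
χ² = Σ (O − E)² / E
  red: (427 − 349)² / 349 = 17.4327
  roan: (674 − 698)² / 698 = 0.8252
  white: (295 − 349)² / 349 = 8.3553
χ² = 17.4327 + 0.8252 + 8.3553 = 26.6132 ≈ 26.613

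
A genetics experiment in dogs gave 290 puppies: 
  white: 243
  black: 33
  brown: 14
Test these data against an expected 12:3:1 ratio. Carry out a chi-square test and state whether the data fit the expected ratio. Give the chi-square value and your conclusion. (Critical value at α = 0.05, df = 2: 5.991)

12.331; not consistent

Expected counts for N = 290 under a 12:3:1 ratio (total parts = 16):
  white: 290 × 12/16 = 217.5
  black: 290 × 3/16 = 54.375
  brown: 290 × 1/16 = 18.125
χ² = Σ (O − E)² / E
  white: (243 − 217.5)² / 217.5 = 2.9897
  black: (33 − 54.375)² / 54.375 = 8.4026
  brown: (14 − 18.125)² / 18.125 = 0.9388
χ² = 2.9897 + 8.4026 + 0.9388 = 12.3311 ≈ 12.331
Degrees of freedom = 3 − 1 = 2; critical value at α = 0.05 is 5.991.
Since 12.331 > 5.991, we reject the null hypothesis — the data do not fit the 12:3:1 ratio.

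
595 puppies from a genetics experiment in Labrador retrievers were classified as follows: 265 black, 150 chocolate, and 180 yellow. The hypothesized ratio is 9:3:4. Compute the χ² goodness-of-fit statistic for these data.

The 9:3:4 ratio has 16 parts, so with N = 595 the expected counts are:
  black: 595 × 9/16 = 334.6875
  chocolate: 595 × 3/16 = 111.5625
  yellow: 595 × 4/16 = 148.75
χ² = Σ (O − E)² / E
  black: (265 − 334.6875)² / 334.6875 = 14.5101
  chocolate: (150 − 111.5625)² / 111.5625 = 13.2432
  yellow: (180 − 148.75)² / 148.75 = 6.5651
χ² = 14.5101 + 13.2432 + 6.5651 = 34.3184 ≈ 34.318

34.318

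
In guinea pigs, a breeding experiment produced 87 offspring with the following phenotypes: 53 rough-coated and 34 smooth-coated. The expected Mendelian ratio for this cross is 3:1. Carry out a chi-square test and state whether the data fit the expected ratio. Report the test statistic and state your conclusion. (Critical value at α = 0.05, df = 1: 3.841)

Under the 3:1 hypothesis (Σ ratio = 4, N = 87):
  rough-coated: 87 × 3/4 = 65.25
  smooth-coated: 87 × 1/4 = 21.75
χ² = Σ (O − E)² / E
  rough-coated: (53 − 65.25)² / 65.25 = 2.2998
  smooth-coated: (34 − 21.75)² / 21.75 = 6.8994
χ² = 2.2998 + 6.8994 = 9.1992 ≈ 9.199
Degrees of freedom = 2 − 1 = 1; critical value at α = 0.05 is 3.841.
Since 9.199 > 3.841, we reject the null hypothesis — the data do not fit the 3:1 ratio.

9.199; not consistent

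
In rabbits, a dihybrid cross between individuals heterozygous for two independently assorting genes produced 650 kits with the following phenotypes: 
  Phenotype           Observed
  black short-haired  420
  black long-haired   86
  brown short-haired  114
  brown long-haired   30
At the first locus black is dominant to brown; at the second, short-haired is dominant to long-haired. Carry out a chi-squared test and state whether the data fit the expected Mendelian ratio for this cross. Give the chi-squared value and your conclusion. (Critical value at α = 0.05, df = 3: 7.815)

21.934; not consistent

A dihybrid F₂ with independent assortment and complete dominance at both loci gives a 9:3:3:1 phenotypic ratio.
Total ratio parts = 16. Expected numbers out of 650:
  black short-haired: 650 × 9/16 = 365.625
  black long-haired: 650 × 3/16 = 121.875
  brown short-haired: 650 × 3/16 = 121.875
  brown long-haired: 650 × 1/16 = 40.625
χ² = Σ (O − E)² / E
  black short-haired: (420 − 365.625)² / 365.625 = 8.0865
  black long-haired: (86 − 121.875)² / 121.875 = 10.5601
  brown short-haired: (114 − 121.875)² / 121.875 = 0.5088
  brown long-haired: (30 − 40.625)² / 40.625 = 2.7788
χ² = 8.0865 + 10.5601 + 0.5088 + 2.7788 = 21.9342 ≈ 21.934
Degrees of freedom = 4 − 1 = 3; critical value at α = 0.05 is 7.815.
Since 21.934 > 7.815, we reject the null hypothesis — the data do not fit the 9:3:3:1 ratio.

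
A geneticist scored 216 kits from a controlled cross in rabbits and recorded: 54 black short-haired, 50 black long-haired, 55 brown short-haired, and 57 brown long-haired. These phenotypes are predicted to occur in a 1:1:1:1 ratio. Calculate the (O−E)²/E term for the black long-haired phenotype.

Under the 1:1:1:1 hypothesis (Σ ratio = 4, N = 216):
  black short-haired: 216 × 1/4 = 54
  black long-haired: 216 × 1/4 = 54
  brown short-haired: 216 × 1/4 = 54
  brown long-haired: 216 × 1/4 = 54
Contribution of black long-haired: (50 − 54)² / 54 = 0.2963

0.296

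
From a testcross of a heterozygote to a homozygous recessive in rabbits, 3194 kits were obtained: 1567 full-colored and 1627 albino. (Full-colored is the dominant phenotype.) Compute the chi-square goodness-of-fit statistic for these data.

1.127

A testcross of a heterozygote (Aa × aa) gives a 1:1 phenotypic ratio.
Total ratio parts = 2. Expected numbers out of 3194:
  full-colored: 3194 × 1/2 = 1597
  albino: 3194 × 1/2 = 1597
χ² = Σ (O − E)² / E
  full-colored: (1567 − 1597)² / 1597 = 0.5636
  albino: (1627 − 1597)² / 1597 = 0.5636
χ² = 0.5636 + 0.5636 = 1.1272 ≈ 1.127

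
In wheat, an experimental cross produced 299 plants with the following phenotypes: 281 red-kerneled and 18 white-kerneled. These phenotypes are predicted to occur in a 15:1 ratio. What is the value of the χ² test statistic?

The 15:1 ratio has 16 parts, so with N = 299 the expected counts are:
  red-kerneled: 299 × 15/16 = 280.3125
  white-kerneled: 299 × 1/16 = 18.6875
χ² = Σ (O − E)² / E
  red-kerneled: (281 − 280.3125)² / 280.3125 = 0.0017
  white-kerneled: (18 − 18.6875)² / 18.6875 = 0.0253
χ² = 0.0017 + 0.0253 = 0.027

0.027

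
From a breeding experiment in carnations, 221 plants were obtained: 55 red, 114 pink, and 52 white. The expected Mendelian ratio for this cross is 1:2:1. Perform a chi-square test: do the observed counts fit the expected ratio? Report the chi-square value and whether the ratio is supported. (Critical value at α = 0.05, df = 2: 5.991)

Under the 1:2:1 hypothesis (Σ ratio = 4, N = 221):
  red: 221 × 1/4 = 55.25
  pink: 221 × 2/4 = 110.5
  white: 221 × 1/4 = 55.25
χ² = Σ (O − E)² / E
  red: (55 − 55.25)² / 55.25 = 0.0011
  pink: (114 − 110.5)² / 110.5 = 0.1109
  white: (52 − 55.25)² / 55.25 = 0.1912
χ² = 0.0011 + 0.1109 + 0.1912 = 0.3032 ≈ 0.303
Degrees of freedom = 3 − 1 = 2; critical value at α = 0.05 is 5.991.
Since 0.303 < 5.991, we fail to reject the null hypothesis — the data are consistent with the 1:2:1 ratio.

0.303; consistent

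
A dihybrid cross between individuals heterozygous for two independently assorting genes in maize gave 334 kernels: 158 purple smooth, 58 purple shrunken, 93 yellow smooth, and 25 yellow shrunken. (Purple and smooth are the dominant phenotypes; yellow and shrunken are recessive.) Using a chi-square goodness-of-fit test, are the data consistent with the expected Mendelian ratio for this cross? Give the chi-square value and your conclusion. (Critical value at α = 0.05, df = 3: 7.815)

20.640; not consistent

A dihybrid F₂ with independent assortment and complete dominance at both loci gives a 9:3:3:1 phenotypic ratio.
Expected counts for N = 334 under a 9:3:3:1 ratio (total parts = 16):
  purple smooth: 334 × 9/16 = 187.875
  purple shrunken: 334 × 3/16 = 62.625
  yellow smooth: 334 × 3/16 = 62.625
  yellow shrunken: 334 × 1/16 = 20.875
χ² = Σ (O − E)² / E
  purple smooth: (158 − 187.875)² / 187.875 = 4.7506
  purple shrunken: (58 − 62.625)² / 62.625 = 0.3416
  yellow smooth: (93 − 62.625)² / 62.625 = 14.7328
  yellow shrunken: (25 − 20.875)² / 20.875 = 0.8151
χ² = 4.7506 + 0.3416 + 14.7328 + 0.8151 = 20.6401 ≈ 20.640
Degrees of freedom = 4 − 1 = 3; critical value at α = 0.05 is 7.815.
Since 20.640 > 7.815, we reject the null hypothesis — the data do not fit the 9:3:3:1 ratio.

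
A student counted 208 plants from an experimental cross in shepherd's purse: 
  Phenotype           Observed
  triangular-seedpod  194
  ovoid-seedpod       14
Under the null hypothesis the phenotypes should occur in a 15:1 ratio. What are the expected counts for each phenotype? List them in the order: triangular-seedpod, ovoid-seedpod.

Under the 15:1 hypothesis (Σ ratio = 16, N = 208):
  triangular-seedpod: 208 × 15/16 = 195
  ovoid-seedpod: 208 × 1/16 = 13

195, 13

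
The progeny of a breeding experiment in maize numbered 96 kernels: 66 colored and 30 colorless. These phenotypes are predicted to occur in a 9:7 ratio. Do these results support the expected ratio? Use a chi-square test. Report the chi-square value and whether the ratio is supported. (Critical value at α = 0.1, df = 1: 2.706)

Under the 9:7 hypothesis (Σ ratio = 16, N = 96):
  colored: 96 × 9/16 = 54
  colorless: 96 × 7/16 = 42
χ² = Σ (O − E)² / E
  colored: (66 − 54)² / 54 = 2.6667
  colorless: (30 − 42)² / 42 = 3.4286
χ² = 2.6667 + 3.4286 = 6.0953 ≈ 6.095
Degrees of freedom = 2 − 1 = 1; critical value at α = 0.1 is 2.706.
Since 6.095 > 2.706, we reject the null hypothesis — the data do not fit the 9:7 ratio.

6.095; not consistent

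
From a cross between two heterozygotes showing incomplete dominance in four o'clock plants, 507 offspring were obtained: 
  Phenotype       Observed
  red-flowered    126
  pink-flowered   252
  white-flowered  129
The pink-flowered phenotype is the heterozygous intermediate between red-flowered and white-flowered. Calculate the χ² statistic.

0.053

With incomplete dominance, a heterozygote × heterozygote cross gives a 1:2:1 phenotypic ratio.
Total ratio parts = 4. Expected numbers out of 507:
  red-flowered: 507 × 1/4 = 126.75
  pink-flowered: 507 × 2/4 = 253.5
  white-flowered: 507 × 1/4 = 126.75
χ² = Σ (O − E)² / E
  red-flowered: (126 − 126.75)² / 126.75 = 0.0044
  pink-flowered: (252 − 253.5)² / 253.5 = 0.0089
  white-flowered: (129 − 126.75)² / 126.75 = 0.0399
χ² = 0.0044 + 0.0089 + 0.0399 = 0.0532 ≈ 0.053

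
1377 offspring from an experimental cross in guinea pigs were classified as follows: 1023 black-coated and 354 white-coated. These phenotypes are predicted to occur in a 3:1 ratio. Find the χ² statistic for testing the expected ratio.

Expected counts for N = 1377 under a 3:1 ratio (total parts = 4):
  black-coated: 1377 × 3/4 = 1032.75
  white-coated: 1377 × 1/4 = 344.25
χ² = Σ (O − E)² / E
  black-coated: (1023 − 1032.75)² / 1032.75 = 0.0920
  white-coated: (354 − 344.25)² / 344.25 = 0.2761
χ² = 0.0920 + 0.2761 = 0.3681 ≈ 0.368

0.368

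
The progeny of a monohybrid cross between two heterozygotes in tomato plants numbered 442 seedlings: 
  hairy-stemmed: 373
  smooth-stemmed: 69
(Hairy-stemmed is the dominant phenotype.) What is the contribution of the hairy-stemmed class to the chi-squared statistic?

5.195

For a monohybrid cross between heterozygotes with complete dominance, the expected phenotypic ratio is 3:1.
Under the 3:1 hypothesis (Σ ratio = 4, N = 442):
  hairy-stemmed: 442 × 3/4 = 331.5
  smooth-stemmed: 442 × 1/4 = 110.5
Contribution of hairy-stemmed: (373 − 331.5)² / 331.5 = 5.1953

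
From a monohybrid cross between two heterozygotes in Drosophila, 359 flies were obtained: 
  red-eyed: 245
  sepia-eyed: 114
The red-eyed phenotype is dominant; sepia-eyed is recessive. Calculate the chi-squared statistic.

For a monohybrid cross between heterozygotes with complete dominance, the expected phenotypic ratio is 3:1.
Under the 3:1 hypothesis (Σ ratio = 4, N = 359):
  red-eyed: 359 × 3/4 = 269.25
  sepia-eyed: 359 × 1/4 = 89.75
χ² = Σ (O − E)² / E
  red-eyed: (245 − 269.25)² / 269.25 = 2.1841
  sepia-eyed: (114 − 89.75)² / 89.75 = 6.5522
χ² = 2.1841 + 6.5522 = 8.7363 ≈ 8.736

8.736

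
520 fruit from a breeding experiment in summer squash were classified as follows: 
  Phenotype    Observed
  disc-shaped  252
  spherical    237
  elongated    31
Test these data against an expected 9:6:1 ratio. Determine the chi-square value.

Total ratio parts = 16. Expected numbers out of 520:
  disc-shaped: 520 × 9/16 = 292.5
  spherical: 520 × 6/16 = 195
  elongated: 520 × 1/16 = 32.5
χ² = Σ (O − E)² / E
  disc-shaped: (252 − 292.5)² / 292.5 = 5.6077
  spherical: (237 − 195)² / 195 = 9.0462
  elongated: (31 − 32.5)² / 32.5 = 0.0692
χ² = 5.6077 + 9.0462 + 0.0692 = 14.7231 ≈ 14.723

14.723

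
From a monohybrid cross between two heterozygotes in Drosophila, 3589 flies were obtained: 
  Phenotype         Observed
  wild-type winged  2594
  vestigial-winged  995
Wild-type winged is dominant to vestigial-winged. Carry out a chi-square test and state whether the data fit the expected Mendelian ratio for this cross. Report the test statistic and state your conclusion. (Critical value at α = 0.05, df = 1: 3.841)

14.199; not consistent

For a monohybrid cross between heterozygotes with complete dominance, the expected phenotypic ratio is 3:1.
Under the 3:1 hypothesis (Σ ratio = 4, N = 3589):
  wild-type winged: 3589 × 3/4 = 2691.75
  vestigial-winged: 3589 × 1/4 = 897.25
χ² = Σ (O − E)² / E
  wild-type winged: (2594 − 2691.75)² / 2691.75 = 3.5498
  vestigial-winged: (995 − 897.25)² / 897.25 = 10.6493
χ² = 3.5498 + 10.6493 = 14.1991 ≈ 14.199
Degrees of freedom = 2 − 1 = 1; critical value at α = 0.05 is 3.841.
Since 14.199 > 3.841, we reject the null hypothesis — the data do not fit the 3:1 ratio.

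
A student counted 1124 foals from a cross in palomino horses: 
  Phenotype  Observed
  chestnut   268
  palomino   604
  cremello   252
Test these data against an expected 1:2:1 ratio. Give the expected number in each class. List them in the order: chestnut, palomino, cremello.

281, 562, 281

Expected counts for N = 1124 under a 1:2:1 ratio (total parts = 4):
  chestnut: 1124 × 1/4 = 281
  palomino: 1124 × 2/4 = 562
  cremello: 1124 × 1/4 = 281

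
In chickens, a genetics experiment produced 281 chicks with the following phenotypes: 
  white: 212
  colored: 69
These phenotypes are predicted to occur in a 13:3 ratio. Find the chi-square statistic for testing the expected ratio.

Expected counts for N = 281 under a 13:3 ratio (total parts = 16):
  white: 281 × 13/16 = 228.3125
  colored: 281 × 3/16 = 52.6875
χ² = Σ (O − E)² / E
  white: (212 − 228.3125)² / 228.3125 = 1.1655
  colored: (69 − 52.6875)² / 52.6875 = 5.0505
χ² = 1.1655 + 5.0505 = 6.216

6.216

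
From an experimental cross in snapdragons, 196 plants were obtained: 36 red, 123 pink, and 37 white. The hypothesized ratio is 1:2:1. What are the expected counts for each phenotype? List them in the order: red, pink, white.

49, 98, 49

The 1:2:1 ratio has 4 parts, so with N = 196 the expected counts are:
  red: 196 × 1/4 = 49
  pink: 196 × 2/4 = 98
  white: 196 × 1/4 = 49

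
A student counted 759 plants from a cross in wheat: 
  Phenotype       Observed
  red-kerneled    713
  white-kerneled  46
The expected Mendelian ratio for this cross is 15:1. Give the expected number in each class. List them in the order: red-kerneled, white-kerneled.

711.5625, 47.4375

Under the 15:1 hypothesis (Σ ratio = 16, N = 759):
  red-kerneled: 759 × 15/16 = 711.5625
  white-kerneled: 759 × 1/16 = 47.4375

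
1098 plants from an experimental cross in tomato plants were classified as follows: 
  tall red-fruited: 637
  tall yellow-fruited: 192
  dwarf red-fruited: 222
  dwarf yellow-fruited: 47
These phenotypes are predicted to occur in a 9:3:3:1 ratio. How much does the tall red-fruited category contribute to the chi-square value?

0.608

Expected counts for N = 1098 under a 9:3:3:1 ratio (total parts = 16):
  tall red-fruited: 1098 × 9/16 = 617.625
  tall yellow-fruited: 1098 × 3/16 = 205.875
  dwarf red-fruited: 1098 × 3/16 = 205.875
  dwarf yellow-fruited: 1098 × 1/16 = 68.625
Contribution of tall red-fruited: (637 − 617.625)² / 617.625 = 0.6078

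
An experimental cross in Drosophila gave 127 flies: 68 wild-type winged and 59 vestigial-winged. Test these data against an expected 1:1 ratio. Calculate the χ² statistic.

0.638

The 1:1 ratio has 2 parts, so with N = 127 the expected counts are:
  wild-type winged: 127 × 1/2 = 63.5
  vestigial-winged: 127 × 1/2 = 63.5
χ² = Σ (O − E)² / E
  wild-type winged: (68 − 63.5)² / 63.5 = 0.3189
  vestigial-winged: (59 − 63.5)² / 63.5 = 0.3189
χ² = 0.3189 + 0.3189 = 0.6378 ≈ 0.638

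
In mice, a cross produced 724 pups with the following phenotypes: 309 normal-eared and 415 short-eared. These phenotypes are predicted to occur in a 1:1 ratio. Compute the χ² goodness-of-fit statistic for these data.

15.519

The 1:1 ratio has 2 parts, so with N = 724 the expected counts are:
  normal-eared: 724 × 1/2 = 362
  short-eared: 724 × 1/2 = 362
χ² = Σ (O − E)² / E
  normal-eared: (309 − 362)² / 362 = 7.7597
  short-eared: (415 − 362)² / 362 = 7.7597
χ² = 7.7597 + 7.7597 = 15.5194 ≈ 15.519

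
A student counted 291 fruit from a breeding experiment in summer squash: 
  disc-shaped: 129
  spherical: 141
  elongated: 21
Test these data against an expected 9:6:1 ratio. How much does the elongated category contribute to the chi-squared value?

0.435

The 9:6:1 ratio has 16 parts, so with N = 291 the expected counts are:
  disc-shaped: 291 × 9/16 = 163.6875
  spherical: 291 × 6/16 = 109.125
  elongated: 291 × 1/16 = 18.1875
Contribution of elongated: (21 − 18.1875)² / 18.1875 = 0.4349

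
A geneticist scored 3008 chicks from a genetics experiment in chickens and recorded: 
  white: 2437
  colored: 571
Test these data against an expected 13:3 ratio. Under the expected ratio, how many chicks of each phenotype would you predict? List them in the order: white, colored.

2444, 564

Total ratio parts = 16. Expected numbers out of 3008:
  white: 3008 × 13/16 = 2444
  colored: 3008 × 3/16 = 564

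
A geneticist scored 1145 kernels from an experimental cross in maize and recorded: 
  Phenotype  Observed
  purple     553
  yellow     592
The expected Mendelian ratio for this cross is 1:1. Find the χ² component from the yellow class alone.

0.664

Total ratio parts = 2. Expected numbers out of 1145:
  purple: 1145 × 1/2 = 572.5
  yellow: 1145 × 1/2 = 572.5
Contribution of yellow: (592 − 572.5)² / 572.5 = 0.6642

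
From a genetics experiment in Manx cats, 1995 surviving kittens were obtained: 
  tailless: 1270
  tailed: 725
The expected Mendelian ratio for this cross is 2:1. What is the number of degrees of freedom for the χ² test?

1

A goodness-of-fit test with 2 phenotype classes has df = 2 − 1 = 1.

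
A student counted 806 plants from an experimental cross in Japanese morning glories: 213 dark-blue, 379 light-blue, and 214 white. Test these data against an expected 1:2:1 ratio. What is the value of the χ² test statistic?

2.861

Total ratio parts = 4. Expected numbers out of 806:
  dark-blue: 806 × 1/4 = 201.5
  light-blue: 806 × 2/4 = 403
  white: 806 × 1/4 = 201.5
χ² = Σ (O − E)² / E
  dark-blue: (213 − 201.5)² / 201.5 = 0.6563
  light-blue: (379 − 403)² / 403 = 1.4293
  white: (214 − 201.5)² / 201.5 = 0.7754
χ² = 0.6563 + 1.4293 + 0.7754 = 2.861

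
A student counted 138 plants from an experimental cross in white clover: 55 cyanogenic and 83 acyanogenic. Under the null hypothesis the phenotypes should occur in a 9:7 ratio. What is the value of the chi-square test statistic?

15.073

Under the 9:7 hypothesis (Σ ratio = 16, N = 138):
  cyanogenic: 138 × 9/16 = 77.625
  acyanogenic: 138 × 7/16 = 60.375
χ² = Σ (O − E)² / E
  cyanogenic: (55 − 77.625)² / 77.625 = 6.5944
  acyanogenic: (83 − 60.375)² / 60.375 = 8.4785
χ² = 6.5944 + 8.4785 = 15.0729 ≈ 15.073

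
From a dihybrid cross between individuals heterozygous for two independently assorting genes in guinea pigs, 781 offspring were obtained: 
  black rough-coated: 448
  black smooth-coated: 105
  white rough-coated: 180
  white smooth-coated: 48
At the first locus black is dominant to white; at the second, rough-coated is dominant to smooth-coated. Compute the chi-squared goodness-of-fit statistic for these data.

19.603

A dihybrid F₂ with independent assortment and complete dominance at both loci gives a 9:3:3:1 phenotypic ratio.
Total ratio parts = 16. Expected numbers out of 781:
  black rough-coated: 781 × 9/16 = 439.3125
  black smooth-coated: 781 × 3/16 = 146.4375
  white rough-coated: 781 × 3/16 = 146.4375
  white smooth-coated: 781 × 1/16 = 48.8125
χ² = Σ (O − E)² / E
  black rough-coated: (448 − 439.3125)² / 439.3125 = 0.1718
  black smooth-coated: (105 − 146.4375)² / 146.4375 = 11.7256
  white rough-coated: (180 − 146.4375)² / 146.4375 = 7.6923
  white smooth-coated: (48 − 48.8125)² / 48.8125 = 0.0135
χ² = 0.1718 + 11.7256 + 7.6923 + 0.0135 = 19.6032 ≈ 19.603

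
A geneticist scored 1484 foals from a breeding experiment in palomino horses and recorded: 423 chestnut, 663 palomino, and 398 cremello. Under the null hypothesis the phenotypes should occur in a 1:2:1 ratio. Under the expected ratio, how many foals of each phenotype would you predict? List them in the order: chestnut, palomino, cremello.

Expected counts for N = 1484 under a 1:2:1 ratio (total parts = 4):
  chestnut: 1484 × 1/4 = 371
  palomino: 1484 × 2/4 = 742
  cremello: 1484 × 1/4 = 371

371, 742, 371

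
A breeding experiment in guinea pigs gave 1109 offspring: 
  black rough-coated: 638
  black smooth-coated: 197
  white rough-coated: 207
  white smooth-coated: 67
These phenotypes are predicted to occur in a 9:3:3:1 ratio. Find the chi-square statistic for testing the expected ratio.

Total ratio parts = 16. Expected numbers out of 1109:
  black rough-coated: 1109 × 9/16 = 623.8125
  black smooth-coated: 1109 × 3/16 = 207.9375
  white rough-coated: 1109 × 3/16 = 207.9375
  white smooth-coated: 1109 × 1/16 = 69.3125
χ² = Σ (O − E)² / E
  black rough-coated: (638 − 623.8125)² / 623.8125 = 0.3227
  black smooth-coated: (197 − 207.9375)² / 207.9375 = 0.5753
  white rough-coated: (207 − 207.9375)² / 207.9375 = 0.0042
  white smooth-coated: (67 − 69.3125)² / 69.3125 = 0.0772
χ² = 0.3227 + 0.5753 + 0.0042 + 0.0772 = 0.9794 ≈ 0.979

0.979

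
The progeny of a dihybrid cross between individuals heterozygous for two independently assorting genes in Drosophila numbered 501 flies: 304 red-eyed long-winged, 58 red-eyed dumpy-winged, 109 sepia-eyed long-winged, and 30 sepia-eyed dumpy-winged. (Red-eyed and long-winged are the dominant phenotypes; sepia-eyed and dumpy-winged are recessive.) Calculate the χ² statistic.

17.966

A dihybrid F₂ with independent assortment and complete dominance at both loci gives a 9:3:3:1 phenotypic ratio.
Under the 9:3:3:1 hypothesis (Σ ratio = 16, N = 501):
  red-eyed long-winged: 501 × 9/16 = 281.8125
  red-eyed dumpy-winged: 501 × 3/16 = 93.9375
  sepia-eyed long-winged: 501 × 3/16 = 93.9375
  sepia-eyed dumpy-winged: 501 × 1/16 = 31.3125
χ² = Σ (O − E)² / E
  red-eyed long-winged: (304 − 281.8125)² / 281.8125 = 1.7469
  red-eyed dumpy-winged: (58 − 93.9375)² / 93.9375 = 13.7485
  sepia-eyed long-winged: (109 − 93.9375)² / 93.9375 = 2.4152
  sepia-eyed dumpy-winged: (30 − 31.3125)² / 31.3125 = 0.0550
χ² = 1.7469 + 13.7485 + 2.4152 + 0.0550 = 17.9656 ≈ 17.966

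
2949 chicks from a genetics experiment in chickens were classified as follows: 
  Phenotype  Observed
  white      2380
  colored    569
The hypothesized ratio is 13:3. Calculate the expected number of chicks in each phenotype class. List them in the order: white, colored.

2396.0625, 552.9375

Expected counts for N = 2949 under a 13:3 ratio (total parts = 16):
  white: 2949 × 13/16 = 2396.0625
  colored: 2949 × 3/16 = 552.9375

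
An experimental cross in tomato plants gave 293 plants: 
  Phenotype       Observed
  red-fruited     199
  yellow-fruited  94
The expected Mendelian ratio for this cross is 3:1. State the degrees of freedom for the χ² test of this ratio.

1

A goodness-of-fit test with 2 phenotype classes has df = 2 − 1 = 1.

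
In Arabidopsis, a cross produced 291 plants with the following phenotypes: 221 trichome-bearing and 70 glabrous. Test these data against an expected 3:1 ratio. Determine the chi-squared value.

0.139

Under the 3:1 hypothesis (Σ ratio = 4, N = 291):
  trichome-bearing: 291 × 3/4 = 218.25
  glabrous: 291 × 1/4 = 72.75
χ² = Σ (O − E)² / E
  trichome-bearing: (221 − 218.25)² / 218.25 = 0.0347
  glabrous: (70 − 72.75)² / 72.75 = 0.1040
χ² = 0.0347 + 0.1040 = 0.1387 ≈ 0.139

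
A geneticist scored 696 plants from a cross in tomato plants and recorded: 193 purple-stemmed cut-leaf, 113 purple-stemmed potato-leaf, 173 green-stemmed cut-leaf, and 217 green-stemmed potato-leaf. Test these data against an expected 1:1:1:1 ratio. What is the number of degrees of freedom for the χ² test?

3

A goodness-of-fit test with 4 phenotype classes has df = 4 − 1 = 3.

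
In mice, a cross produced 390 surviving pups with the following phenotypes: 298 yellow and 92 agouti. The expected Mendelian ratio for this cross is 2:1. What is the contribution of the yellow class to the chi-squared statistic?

5.554

Total ratio parts = 3. Expected numbers out of 390:
  yellow: 390 × 2/3 = 260
  agouti: 390 × 1/3 = 130
Contribution of yellow: (298 − 260)² / 260 = 5.5538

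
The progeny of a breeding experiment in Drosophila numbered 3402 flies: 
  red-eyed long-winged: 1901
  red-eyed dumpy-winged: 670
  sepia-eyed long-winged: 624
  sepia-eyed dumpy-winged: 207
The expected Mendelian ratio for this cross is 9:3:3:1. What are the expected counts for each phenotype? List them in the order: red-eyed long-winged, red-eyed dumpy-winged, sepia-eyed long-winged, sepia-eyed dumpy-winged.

1913.625, 637.875, 637.875, 212.625

Total ratio parts = 16. Expected numbers out of 3402:
  red-eyed long-winged: 3402 × 9/16 = 1913.625
  red-eyed dumpy-winged: 3402 × 3/16 = 637.875
  sepia-eyed long-winged: 3402 × 3/16 = 637.875
  sepia-eyed dumpy-winged: 3402 × 1/16 = 212.625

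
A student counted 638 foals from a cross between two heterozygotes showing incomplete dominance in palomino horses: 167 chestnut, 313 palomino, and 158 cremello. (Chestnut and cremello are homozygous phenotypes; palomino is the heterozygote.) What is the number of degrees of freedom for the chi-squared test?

With incomplete dominance, a heterozygote × heterozygote cross gives a 1:2:1 phenotypic ratio.
A goodness-of-fit test with 3 phenotype classes has df = 3 − 1 = 2.

2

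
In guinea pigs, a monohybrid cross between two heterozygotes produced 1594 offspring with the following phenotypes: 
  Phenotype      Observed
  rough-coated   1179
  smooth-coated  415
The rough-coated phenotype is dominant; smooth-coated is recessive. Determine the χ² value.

For a monohybrid cross between heterozygotes with complete dominance, the expected phenotypic ratio is 3:1.
Under the 3:1 hypothesis (Σ ratio = 4, N = 1594):
  rough-coated: 1594 × 3/4 = 1195.5
  smooth-coated: 1594 × 1/4 = 398.5
χ² = Σ (O − E)² / E
  rough-coated: (1179 − 1195.5)² / 1195.5 = 0.2277
  smooth-coated: (415 − 398.5)² / 398.5 = 0.6832
χ² = 0.2277 + 0.6832 = 0.9109 ≈ 0.911

0.911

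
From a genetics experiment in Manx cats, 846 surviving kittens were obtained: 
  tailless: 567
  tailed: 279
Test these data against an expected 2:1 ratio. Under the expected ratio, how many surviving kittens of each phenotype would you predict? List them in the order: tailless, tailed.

Expected counts for N = 846 under a 2:1 ratio (total parts = 3):
  tailless: 846 × 2/3 = 564
  tailed: 846 × 1/3 = 282

564, 282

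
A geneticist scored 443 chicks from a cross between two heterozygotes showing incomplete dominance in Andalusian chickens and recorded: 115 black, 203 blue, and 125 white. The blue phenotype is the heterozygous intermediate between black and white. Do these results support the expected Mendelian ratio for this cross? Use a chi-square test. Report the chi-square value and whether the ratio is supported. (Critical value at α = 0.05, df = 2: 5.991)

3.542; consistent

With incomplete dominance, a heterozygote × heterozygote cross gives a 1:2:1 phenotypic ratio.
Expected counts for N = 443 under a 1:2:1 ratio (total parts = 4):
  black: 443 × 1/4 = 110.75
  blue: 443 × 2/4 = 221.5
  white: 443 × 1/4 = 110.75
χ² = Σ (O − E)² / E
  black: (115 − 110.75)² / 110.75 = 0.1631
  blue: (203 − 221.5)² / 221.5 = 1.5451
  white: (125 − 110.75)² / 110.75 = 1.8335
χ² = 0.1631 + 1.5451 + 1.8335 = 3.5417 ≈ 3.542
Degrees of freedom = 3 − 1 = 2; critical value at α = 0.05 is 5.991.
Since 3.542 < 5.991, we fail to reject the null hypothesis — the data are consistent with the 1:2:1 ratio.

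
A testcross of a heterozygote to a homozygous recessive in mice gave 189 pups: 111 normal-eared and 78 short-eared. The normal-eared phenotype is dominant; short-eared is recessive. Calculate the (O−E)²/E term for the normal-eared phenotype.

2.881

A testcross of a heterozygote (Aa × aa) gives a 1:1 phenotypic ratio.
Under the 1:1 hypothesis (Σ ratio = 2, N = 189):
  normal-eared: 189 × 1/2 = 94.5
  short-eared: 189 × 1/2 = 94.5
Contribution of normal-eared: (111 − 94.5)² / 94.5 = 2.8810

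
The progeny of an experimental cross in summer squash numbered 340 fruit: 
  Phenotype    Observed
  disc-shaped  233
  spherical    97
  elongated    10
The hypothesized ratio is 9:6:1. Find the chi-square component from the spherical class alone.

7.296

The 9:6:1 ratio has 16 parts, so with N = 340 the expected counts are:
  disc-shaped: 340 × 9/16 = 191.25
  spherical: 340 × 6/16 = 127.5
  elongated: 340 × 1/16 = 21.25
Contribution of spherical: (97 − 127.5)² / 127.5 = 7.2961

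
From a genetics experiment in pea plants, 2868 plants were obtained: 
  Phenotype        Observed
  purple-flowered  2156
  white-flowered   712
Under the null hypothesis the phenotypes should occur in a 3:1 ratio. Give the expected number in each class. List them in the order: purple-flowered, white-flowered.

The 3:1 ratio has 4 parts, so with N = 2868 the expected counts are:
  purple-flowered: 2868 × 3/4 = 2151
  white-flowered: 2868 × 1/4 = 717

2151, 717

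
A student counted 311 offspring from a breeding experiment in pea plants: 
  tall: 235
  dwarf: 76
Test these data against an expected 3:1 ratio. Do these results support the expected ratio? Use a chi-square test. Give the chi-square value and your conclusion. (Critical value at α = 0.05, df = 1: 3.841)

Expected counts for N = 311 under a 3:1 ratio (total parts = 4):
  tall: 311 × 3/4 = 233.25
  dwarf: 311 × 1/4 = 77.75
χ² = Σ (O − E)² / E
  tall: (235 − 233.25)² / 233.25 = 0.0131
  dwarf: (76 − 77.75)² / 77.75 = 0.0394
χ² = 0.0131 + 0.0394 = 0.0525 ≈ 0.053
Degrees of freedom = 2 − 1 = 1; critical value at α = 0.05 is 3.841.
Since 0.053 < 3.841, we fail to reject the null hypothesis — the data are consistent with the 3:1 ratio.

0.053; consistent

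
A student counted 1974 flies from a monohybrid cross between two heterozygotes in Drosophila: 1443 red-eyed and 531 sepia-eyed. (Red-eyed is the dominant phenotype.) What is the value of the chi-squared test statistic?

For a monohybrid cross between heterozygotes with complete dominance, the expected phenotypic ratio is 3:1.
Under the 3:1 hypothesis (Σ ratio = 4, N = 1974):
  red-eyed: 1974 × 3/4 = 1480.5
  sepia-eyed: 1974 × 1/4 = 493.5
χ² = Σ (O − E)² / E
  red-eyed: (1443 − 1480.5)² / 1480.5 = 0.9498
  sepia-eyed: (531 − 493.5)² / 493.5 = 2.8495
χ² = 0.9498 + 2.8495 = 3.7993 ≈ 3.799

3.799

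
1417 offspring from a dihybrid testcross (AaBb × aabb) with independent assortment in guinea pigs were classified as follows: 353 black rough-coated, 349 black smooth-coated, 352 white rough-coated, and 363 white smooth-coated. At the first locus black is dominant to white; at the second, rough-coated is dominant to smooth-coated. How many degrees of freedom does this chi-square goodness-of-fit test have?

3

A dihybrid testcross with independent assortment gives a 1:1:1:1 ratio.
A goodness-of-fit test with 4 phenotype classes has df = 4 − 1 = 3.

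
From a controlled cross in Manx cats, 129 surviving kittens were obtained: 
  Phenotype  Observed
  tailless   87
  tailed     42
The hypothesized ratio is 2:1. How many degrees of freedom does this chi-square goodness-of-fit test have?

A goodness-of-fit test with 2 phenotype classes has df = 2 − 1 = 1.

1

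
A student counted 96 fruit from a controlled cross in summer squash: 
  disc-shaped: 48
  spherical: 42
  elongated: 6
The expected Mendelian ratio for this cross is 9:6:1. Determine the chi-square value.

Under the 9:6:1 hypothesis (Σ ratio = 16, N = 96):
  disc-shaped: 96 × 9/16 = 54
  spherical: 96 × 6/16 = 36
  elongated: 96 × 1/16 = 6
χ² = Σ (O − E)² / E
  disc-shaped: (48 − 54)² / 54 = 0.6667
  spherical: (42 − 36)² / 36 = 1.0000
  elongated: (6 − 6)² / 6 = 0.0000
χ² = 0.6667 + 1.0000 + 0.0000 = 1.6667 ≈ 1.667

1.667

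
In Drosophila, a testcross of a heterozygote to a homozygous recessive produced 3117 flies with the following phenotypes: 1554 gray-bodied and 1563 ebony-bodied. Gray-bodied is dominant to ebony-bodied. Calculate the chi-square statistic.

0.026

A testcross of a heterozygote (Aa × aa) gives a 1:1 phenotypic ratio.
Expected counts for N = 3117 under a 1:1 ratio (total parts = 2):
  gray-bodied: 3117 × 1/2 = 1558.5
  ebony-bodied: 3117 × 1/2 = 1558.5
χ² = Σ (O − E)² / E
  gray-bodied: (1554 − 1558.5)² / 1558.5 = 0.0130
  ebony-bodied: (1563 − 1558.5)² / 1558.5 = 0.0130
χ² = 0.0130 + 0.0130 = 0.026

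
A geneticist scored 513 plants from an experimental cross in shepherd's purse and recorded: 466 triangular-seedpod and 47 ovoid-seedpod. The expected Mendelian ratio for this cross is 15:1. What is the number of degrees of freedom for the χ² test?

1

A goodness-of-fit test with 2 phenotype classes has df = 2 − 1 = 1.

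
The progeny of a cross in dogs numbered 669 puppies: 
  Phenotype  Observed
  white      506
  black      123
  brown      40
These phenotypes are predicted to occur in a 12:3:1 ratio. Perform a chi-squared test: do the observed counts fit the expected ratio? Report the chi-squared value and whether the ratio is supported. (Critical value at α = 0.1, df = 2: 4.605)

Expected counts for N = 669 under a 12:3:1 ratio (total parts = 16):
  white: 669 × 12/16 = 501.75
  black: 669 × 3/16 = 125.4375
  brown: 669 × 1/16 = 41.8125
χ² = Σ (O − E)² / E
  white: (506 − 501.75)² / 501.75 = 0.0360
  black: (123 − 125.4375)² / 125.4375 = 0.0474
  brown: (40 − 41.8125)² / 41.8125 = 0.0786
χ² = 0.0360 + 0.0474 + 0.0786 = 0.162
Degrees of freedom = 3 − 1 = 2; critical value at α = 0.1 is 4.605.
Since 0.162 < 4.605, we fail to reject the null hypothesis — the data are consistent with the 12:3:1 ratio.

0.162; consistent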